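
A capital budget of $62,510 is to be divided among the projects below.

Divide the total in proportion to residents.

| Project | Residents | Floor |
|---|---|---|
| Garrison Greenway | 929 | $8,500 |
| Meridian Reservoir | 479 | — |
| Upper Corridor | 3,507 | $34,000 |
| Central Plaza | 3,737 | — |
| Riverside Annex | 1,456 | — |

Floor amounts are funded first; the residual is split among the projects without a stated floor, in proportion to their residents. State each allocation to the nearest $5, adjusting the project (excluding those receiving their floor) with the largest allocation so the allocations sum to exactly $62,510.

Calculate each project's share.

Guaranteed amounts: Garrison Greenway $8,500; Upper Corridor $34,000. Residual $20,010.
Residual split over remaining residents 5,672: Meridian Reservoir 1,689.84 → $1,690; Central Plaza 13,183.60 → $13,185; Riverside Annex 5,136.56 → $5,135.

Garrison Greenway: $8,500 | Meridian Reservoir: $1,690 | Upper Corridor: $34,000 | Central Plaza: $13,185 | Riverside Annex: $5,135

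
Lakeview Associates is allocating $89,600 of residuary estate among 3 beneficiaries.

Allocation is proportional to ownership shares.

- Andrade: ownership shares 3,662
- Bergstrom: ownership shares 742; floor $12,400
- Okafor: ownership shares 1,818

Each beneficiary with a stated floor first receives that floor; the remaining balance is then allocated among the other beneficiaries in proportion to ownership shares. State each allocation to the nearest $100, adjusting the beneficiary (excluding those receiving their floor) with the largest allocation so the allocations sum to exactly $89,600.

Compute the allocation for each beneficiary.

Andrade: $51,600; Bergstrom: $12,400; Okafor: $25,600

Guaranteed amounts: Bergstrom $12,400. Balance $77,200.
Balance split over remaining ownership shares 5,480: Andrade 51,588.76 → $51,600; Okafor 25,611.24 → $25,600.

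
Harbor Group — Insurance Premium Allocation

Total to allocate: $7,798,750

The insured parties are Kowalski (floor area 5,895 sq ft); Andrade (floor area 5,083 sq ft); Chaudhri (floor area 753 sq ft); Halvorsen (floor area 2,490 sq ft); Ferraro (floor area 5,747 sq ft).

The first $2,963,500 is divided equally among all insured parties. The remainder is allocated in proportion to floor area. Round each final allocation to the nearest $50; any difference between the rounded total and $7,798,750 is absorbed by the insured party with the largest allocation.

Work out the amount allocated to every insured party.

Kowalski: $2,020,150; Andrade: $1,823,550; Chaudhri: $775,050; Halvorsen: $1,195,650; Ferraro: $1,984,350

Equal tier: $2,963,500 ÷ 5 = $592,700 apiece.
Remainder $4,835,250 by floor area (total 19,968): Kowalski 1,427,473.90 → $1,427,450; Andrade 1,230,848.14 → $1,230,850; Chaudhri 182,338.90 → $182,350; Halvorsen 602,953.35 → $602,950; Ferraro 1,391,635.70 → $1,391,650.
Totals: Kowalski $592,700 + $1,427,450 = $2,020,150; Andrade $592,700 + $1,230,850 = $1,823,550; Chaudhri $592,700 + $182,350 = $775,050; Halvorsen $592,700 + $602,950 = $1,195,650; Ferraro $592,700 + $1,391,650 = $1,984,350.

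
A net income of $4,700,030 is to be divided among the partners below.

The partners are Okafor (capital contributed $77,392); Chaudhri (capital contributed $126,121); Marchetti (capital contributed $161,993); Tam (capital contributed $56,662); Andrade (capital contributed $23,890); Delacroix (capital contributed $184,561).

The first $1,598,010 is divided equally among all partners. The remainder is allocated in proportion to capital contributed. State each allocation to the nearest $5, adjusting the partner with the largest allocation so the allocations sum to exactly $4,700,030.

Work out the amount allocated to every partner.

$1,598,010 shared equally gives $266,335 per partner.
Remainder $3,102,020 by capital contributed (total 630,619): Okafor 380,691.88 → $380,690; Chaudhri 620,390.23 → $620,390; Marchetti 796,844.89 → $796,845; Tam 278,720.84 → $278,720; Andrade 117,515.10 → $117,515; Delacroix 907,857.06 → $907,855.
Rounding difference +$5 on remainder applied to Delacroix.
Totals: Okafor $266,335 + $380,690 = $647,025; Chaudhri $266,335 + $620,390 = $886,725; Marchetti $266,335 + $796,845 = $1,063,180; Tam $266,335 + $278,720 = $545,055; Andrade $266,335 + $117,515 = $383,850; Delacroix $266,335 + $907,860 = $1,174,195.

Okafor: $647,025 · Chaudhri: $886,725 · Marchetti: $1,063,180 · Tam: $545,055 · Andrade: $383,850 · Delacroix: $1,174,195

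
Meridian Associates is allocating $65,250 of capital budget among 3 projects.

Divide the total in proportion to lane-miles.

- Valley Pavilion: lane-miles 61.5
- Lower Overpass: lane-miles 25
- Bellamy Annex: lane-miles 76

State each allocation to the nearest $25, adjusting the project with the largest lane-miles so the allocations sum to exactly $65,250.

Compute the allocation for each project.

Lane-miles total: 162.5.
Raw shares: Valley Pavilion 61.5/162.5 × $65,250 = 24,694.62; Lower Overpass 25/162.5 × $65,250 = 10,038.46; Bellamy Annex 76/162.5 × $65,250 = 30,516.92.
At nearest $25: Valley Pavilion $24,700; Lower Overpass $10,050; Bellamy Annex $30,525. Sum = $65,275.
Difference $65,250 − $65,275 = −$25 applied to largest lane-miles (Bellamy Annex): Bellamy Annex becomes $30,500.

Valley Pavilion: $24,700 | Lower Overpass: $10,050 | Bellamy Annex: $30,500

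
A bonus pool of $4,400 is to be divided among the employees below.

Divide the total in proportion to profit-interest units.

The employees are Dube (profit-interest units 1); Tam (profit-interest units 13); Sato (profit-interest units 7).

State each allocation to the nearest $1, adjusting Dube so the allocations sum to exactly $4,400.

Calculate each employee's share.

Dube: $209 · Tam: $2,724 · Sato: $1,467

Sum of profit-interest units: 21.
Proportional shares: Dube 1/21 × $4,400 = 209.52; Tam 13/21 × $4,400 = 2,723.81; Sato 7/21 × $4,400 = 1,466.67.
Rounded to nearest $1: Dube $210; Tam $2,724; Sato $1,467. Sum = $4,401.
Difference $4,400 − $4,401 = −$1 applied to Dube: Dube becomes $209.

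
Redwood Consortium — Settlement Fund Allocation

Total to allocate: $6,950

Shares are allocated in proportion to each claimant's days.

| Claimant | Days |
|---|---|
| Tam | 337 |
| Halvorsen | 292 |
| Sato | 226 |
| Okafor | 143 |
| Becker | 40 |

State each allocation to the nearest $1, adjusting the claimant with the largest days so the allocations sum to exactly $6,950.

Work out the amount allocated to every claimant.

Tam: $2,257 · Halvorsen: $1,955 · Sato: $1,513 · Okafor: $957 · Becker: $268

Days total: 1,038.
Pro-rata amounts: Tam 337/1,038 × $6,950 = 2,256.41; Halvorsen 292/1,038 × $6,950 = 1,955.11; Sato 226/1,038 × $6,950 = 1,513.20; Okafor 143/1,038 × $6,950 = 957.47; Becker 40/1,038 × $6,950 = 267.82.
At nearest $1: Tam $2,256; Halvorsen $1,955; Sato $1,513; Okafor $957; Becker $268. Sum = $6,949.
Difference $6,950 − $6,949 = +$1 applied to largest days (Tam): Tam becomes $2,257.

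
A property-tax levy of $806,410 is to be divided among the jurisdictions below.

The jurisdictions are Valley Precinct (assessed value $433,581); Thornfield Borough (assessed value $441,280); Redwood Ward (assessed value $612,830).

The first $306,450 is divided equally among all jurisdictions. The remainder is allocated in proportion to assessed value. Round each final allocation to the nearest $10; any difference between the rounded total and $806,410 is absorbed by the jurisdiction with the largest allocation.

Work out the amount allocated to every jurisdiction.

Valley Precinct: $247,860 · Thornfield Borough: $250,450 · Redwood Ward: $308,100

$306,450 shared equally gives $102,150 per jurisdiction.
Remainder $499,960 by assessed value (total 1,487,691): Valley Precinct 145,711.14 → $145,710; Thornfield Borough 148,298.50 → $148,300; Redwood Ward 205,950.35 → $205,950.
Totals: Valley Precinct $102,150 + $145,710 = $247,860; Thornfield Borough $102,150 + $148,300 = $250,450; Redwood Ward $102,150 + $205,950 = $308,100.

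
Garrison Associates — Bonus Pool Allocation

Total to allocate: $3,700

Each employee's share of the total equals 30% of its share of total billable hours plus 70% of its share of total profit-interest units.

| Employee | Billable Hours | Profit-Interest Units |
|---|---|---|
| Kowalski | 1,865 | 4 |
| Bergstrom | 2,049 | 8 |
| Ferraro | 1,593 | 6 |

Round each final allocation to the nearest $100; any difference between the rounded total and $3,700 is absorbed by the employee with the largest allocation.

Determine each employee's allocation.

Kowalski: $1,000 · Bergstrom: $1,500 · Ferraro: $1,200

Totals — billable hours 5,507, profit-interest units 18.
Combined weights (30% billable hours + 70% profit-interest units): Kowalski 0.2572; Bergstrom 0.4227; Ferraro 0.3201.
Proportional shares: Kowalski 951.47; Bergstrom 1,564.11; Ferraro 1,184.42.
Rounded to nearest $100: Kowalski $1,000; Bergstrom $1,600; Ferraro $1,200. Sum = $3,800.
Difference $3,700 − $3,800 = −$100 applied to largest allocation (Bergstrom): Bergstrom becomes $1,500.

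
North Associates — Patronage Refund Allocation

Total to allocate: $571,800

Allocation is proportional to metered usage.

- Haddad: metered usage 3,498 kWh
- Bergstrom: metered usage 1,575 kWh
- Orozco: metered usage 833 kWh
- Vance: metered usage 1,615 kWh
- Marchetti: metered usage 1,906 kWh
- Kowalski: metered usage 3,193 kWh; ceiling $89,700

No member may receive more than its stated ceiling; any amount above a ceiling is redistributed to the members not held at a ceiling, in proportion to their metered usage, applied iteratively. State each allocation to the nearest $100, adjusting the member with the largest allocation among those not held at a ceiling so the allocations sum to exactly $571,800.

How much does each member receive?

Metered usage total: 12,620.
Unconstrained shares: Haddad 158,491.00; Bergstrom 71,361.73; Orozco 37,742.42; Vance 73,174.09; Marchetti 86,359.02; Kowalski 144,671.74.
Capped: Kowalski ($89,700); residual $482,100 reallocated over remaining metered usage 9,427.
Redistributed shares: Haddad 178,888.91 → $178,900; Bergstrom 80,546.04 → $80,500; Orozco 42,599.90 → $42,600; Vance 82,591.65 → $82,600; Marchetti 97,473.49 → $97,500.

Haddad: $178,900 · Bergstrom: $80,500 · Orozco: $42,600 · Vance: $82,600 · Marchetti: $97,500 · Kowalski: $89,700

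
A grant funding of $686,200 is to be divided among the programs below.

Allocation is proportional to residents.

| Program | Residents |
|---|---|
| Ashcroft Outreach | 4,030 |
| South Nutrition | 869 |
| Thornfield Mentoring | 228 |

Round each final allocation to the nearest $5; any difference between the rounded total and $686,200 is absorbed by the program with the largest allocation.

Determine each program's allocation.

Ashcroft Outreach: $539,380 · South Nutrition: $116,305 · Thornfield Mentoring: $30,515

Residents total: 5,127.
Proportional shares: Ashcroft Outreach 4,030/5,127 × $686,200 = 539,377.02; South Nutrition 869/5,127 × $686,200 = 116,307.35; Thornfield Mentoring 228/5,127 × $686,200 = 30,515.62.
Rounded to nearest $5: Ashcroft Outreach $539,375; South Nutrition $116,305; Thornfield Mentoring $30,515. Sum = $686,195.
Difference $686,200 − $686,195 = +$5 applied to largest allocation (Ashcroft Outreach): Ashcroft Outreach becomes $539,380.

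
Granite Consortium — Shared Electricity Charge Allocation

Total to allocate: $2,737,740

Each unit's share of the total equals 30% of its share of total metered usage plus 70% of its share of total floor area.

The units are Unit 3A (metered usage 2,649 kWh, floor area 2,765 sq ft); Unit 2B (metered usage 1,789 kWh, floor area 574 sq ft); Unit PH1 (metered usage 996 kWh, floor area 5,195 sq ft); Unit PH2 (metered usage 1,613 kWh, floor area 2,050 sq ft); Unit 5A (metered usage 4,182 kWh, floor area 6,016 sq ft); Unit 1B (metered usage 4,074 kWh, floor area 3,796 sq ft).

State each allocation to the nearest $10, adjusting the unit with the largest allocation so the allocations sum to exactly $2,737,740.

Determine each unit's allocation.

Unit 3A: $401,970; Unit 2B: $149,950; Unit PH1: $541,580; Unit PH2: $279,190; Unit 5A: $789,720; Unit 1B: $575,330

Metered usage total 15,303; floor area total 20,396.
Blended shares (30% metered usage + 70% floor area): Unit 3A 0.1468; Unit 2B 0.0548; Unit PH1 0.1978; Unit PH2 0.1020; Unit 5A 0.2885; Unit 1B 0.2101.
Unrounded shares: Unit 3A 401,974.29; Unit 2B 149,950.11; Unit PH1 541,580.68; Unit PH2 279,189.75; Unit 5A 789,716.93; Unit 1B 575,328.23.
After rounding ($10): Unit 3A $401,970; Unit 2B $149,950; Unit PH1 $541,580; Unit PH2 $279,190; Unit 5A $789,720; Unit 1B $575,330. Sum = $2,737,740.
Rounded total matches; no reconciliation needed.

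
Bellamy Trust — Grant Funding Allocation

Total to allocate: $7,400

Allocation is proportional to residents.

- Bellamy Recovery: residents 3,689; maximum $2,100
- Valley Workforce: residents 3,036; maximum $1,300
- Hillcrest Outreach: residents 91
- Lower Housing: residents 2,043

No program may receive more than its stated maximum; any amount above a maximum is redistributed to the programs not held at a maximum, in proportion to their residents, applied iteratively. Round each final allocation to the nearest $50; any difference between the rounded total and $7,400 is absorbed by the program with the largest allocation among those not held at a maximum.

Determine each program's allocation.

Bellamy Recovery: $2,100 · Valley Workforce: $1,300 · Hillcrest Outreach: $150 · Lower Housing: $3,850

Residents total: 8,859.
Unconstrained shares: Bellamy Recovery 3,081.45; Valley Workforce 2,536.00; Hillcrest Outreach 76.01; Lower Housing 1,706.54.
Capped: Bellamy Recovery ($2,100), Valley Workforce ($1,300); remaining pool $4,000 reallocated over remaining residents 2,134.
Redistributed shares: Hillcrest Outreach 170.57 → $150; Lower Housing 3,829.43 → $3,850.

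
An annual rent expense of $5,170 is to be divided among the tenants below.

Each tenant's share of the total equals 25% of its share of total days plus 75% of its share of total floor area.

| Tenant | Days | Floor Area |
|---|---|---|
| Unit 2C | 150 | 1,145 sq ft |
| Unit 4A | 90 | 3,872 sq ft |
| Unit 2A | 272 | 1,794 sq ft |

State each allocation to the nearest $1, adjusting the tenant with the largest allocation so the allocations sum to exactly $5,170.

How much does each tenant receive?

Totals — days 512, floor area 6,811.
Combined weights (25% days + 75% floor area): Unit 2C 0.1993; Unit 4A 0.4703; Unit 2A 0.3304.
Pro-rata amounts: Unit 2C 1,030.51; Unit 4A 2,431.53; Unit 2A 1,707.96.
After rounding ($1): Unit 2C $1,031; Unit 4A $2,432; Unit 2A $1,708. Sum = $5,171.
Difference $5,170 − $5,171 = −$1 applied to largest allocation (Unit 4A): Unit 4A becomes $2,431.

Unit 2C: $1,031; Unit 4A: $2,431; Unit 2A: $1,708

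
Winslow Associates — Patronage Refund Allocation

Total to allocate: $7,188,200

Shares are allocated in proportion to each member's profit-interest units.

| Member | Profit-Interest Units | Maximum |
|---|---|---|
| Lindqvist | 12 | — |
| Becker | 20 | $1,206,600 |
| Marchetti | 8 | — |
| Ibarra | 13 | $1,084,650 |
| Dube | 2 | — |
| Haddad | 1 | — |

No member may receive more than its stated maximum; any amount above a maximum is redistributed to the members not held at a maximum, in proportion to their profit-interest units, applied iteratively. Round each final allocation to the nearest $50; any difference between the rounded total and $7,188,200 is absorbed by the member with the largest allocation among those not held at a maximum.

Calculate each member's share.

Profit-interest units total: 56.
Unconstrained shares: Lindqvist 1,540,328.57; Becker 2,567,214.29; Marchetti 1,026,885.71; Ibarra 1,668,689.29; Dube 256,721.43; Haddad 128,360.71.
Held at cap: Becker ($1,206,600), Ibarra ($1,084,650); remaining pool $4,896,950 reallocated over remaining profit-interest units 23.
Redistributed shares: Lindqvist 2,554,930.43 → $2,554,950; Marchetti 1,703,286.96 → $1,703,300; Dube 425,821.74 → $425,800; Haddad 212,910.87 → $212,900.

Lindqvist: $2,554,950; Becker: $1,206,600; Marchetti: $1,703,300; Ibarra: $1,084,650; Dube: $425,800; Haddad: $212,900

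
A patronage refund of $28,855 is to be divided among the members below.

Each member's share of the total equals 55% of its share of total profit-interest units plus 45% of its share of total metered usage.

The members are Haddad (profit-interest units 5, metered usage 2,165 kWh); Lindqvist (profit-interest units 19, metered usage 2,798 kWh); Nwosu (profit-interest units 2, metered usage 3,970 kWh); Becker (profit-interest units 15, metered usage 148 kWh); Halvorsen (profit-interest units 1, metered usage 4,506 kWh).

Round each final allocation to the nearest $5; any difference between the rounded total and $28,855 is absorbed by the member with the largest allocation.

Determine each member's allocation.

Haddad: $3,960 | Lindqvist: $9,850 | Nwosu: $4,550 | Becker: $5,810 | Halvorsen: $4,685

Profit-interest units total 42; metered usage total 13,587.
Blended shares (55% profit-interest units + 45% metered usage): Haddad 0.1372; Lindqvist 0.3415; Nwosu 0.1577; Becker 0.2013; Halvorsen 0.1623.
Pro-rata amounts: Haddad 3,958.35; Lindqvist 9,853.38; Nwosu 4,549.75; Becker 5,809.39; Halvorsen 4,684.13.
At nearest $5: Haddad $3,960; Lindqvist $9,855; Nwosu $4,550; Becker $5,810; Halvorsen $4,685. Sum = $28,860.
Difference $28,855 − $28,860 = −$5 applied to largest allocation (Lindqvist): Lindqvist becomes $9,850.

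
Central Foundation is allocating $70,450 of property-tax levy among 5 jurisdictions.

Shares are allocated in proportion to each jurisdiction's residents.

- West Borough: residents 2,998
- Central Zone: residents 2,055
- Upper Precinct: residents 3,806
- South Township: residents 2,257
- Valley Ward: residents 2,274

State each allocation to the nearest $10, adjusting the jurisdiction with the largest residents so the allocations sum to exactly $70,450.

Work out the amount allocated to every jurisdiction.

West Borough: $15,770 | Central Zone: $10,810 | Upper Precinct: $20,040 | South Township: $11,870 | Valley Ward: $11,960

Sum of residents: 13,390.
Proportional shares: West Borough 2,998/13,390 × $70,450 = 15,773.64; Central Zone 2,055/13,390 × $70,450 = 10,812.15; Upper Precinct 3,806/13,390 × $70,450 = 20,024.85; South Township 2,257/13,390 × $70,450 = 11,874.96; Valley Ward 2,274/13,390 × $70,450 = 11,964.40.
At nearest $10: West Borough $15,770; Central Zone $10,810; Upper Precinct $20,020; South Township $11,870; Valley Ward $11,960. Sum = $70,430.
Difference $70,450 − $70,430 = +$20 applied to largest residents (Upper Precinct): Upper Precinct becomes $20,040.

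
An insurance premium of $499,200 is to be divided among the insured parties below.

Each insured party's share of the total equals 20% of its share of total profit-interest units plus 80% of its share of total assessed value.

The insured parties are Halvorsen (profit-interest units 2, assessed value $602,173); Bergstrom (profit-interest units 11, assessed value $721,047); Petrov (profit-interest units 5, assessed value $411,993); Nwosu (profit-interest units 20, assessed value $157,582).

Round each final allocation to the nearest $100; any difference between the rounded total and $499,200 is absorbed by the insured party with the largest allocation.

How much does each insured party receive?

Profit-interest units total 38; assessed value total 1,892,795.
Blended shares (20% profit-interest units + 80% assessed value): Halvorsen 0.2650; Bergstrom 0.3626; Petrov 0.2004; Nwosu 0.1719.
Pro-rata amounts: Halvorsen 132,306.96; Bergstrom 181,034.45; Petrov 100,063.07; Nwosu 85,795.53.
Rounded to nearest $100: Halvorsen $132,300; Bergstrom $181,000; Petrov $100,100; Nwosu $85,800. Sum = $499,200.
No rounding difference to absorb.

Halvorsen: $132,300; Bergstrom: $181,000; Petrov: $100,100; Nwosu: $85,800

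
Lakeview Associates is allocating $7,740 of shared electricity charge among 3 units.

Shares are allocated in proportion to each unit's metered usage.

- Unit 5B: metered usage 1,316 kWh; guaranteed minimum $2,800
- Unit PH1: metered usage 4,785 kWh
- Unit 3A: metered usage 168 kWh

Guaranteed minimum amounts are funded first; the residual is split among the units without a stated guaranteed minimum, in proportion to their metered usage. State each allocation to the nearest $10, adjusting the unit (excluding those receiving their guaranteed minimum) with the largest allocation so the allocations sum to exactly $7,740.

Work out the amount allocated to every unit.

Fund the minimums — Unit 5B $2,800. Residual $4,940.
Residual split over remaining metered usage 4,953: Unit PH1 4,772.44 → $4,770; Unit 3A 167.56 → $170.

Unit 5B: $2,800 | Unit PH1: $4,770 | Unit 3A: $170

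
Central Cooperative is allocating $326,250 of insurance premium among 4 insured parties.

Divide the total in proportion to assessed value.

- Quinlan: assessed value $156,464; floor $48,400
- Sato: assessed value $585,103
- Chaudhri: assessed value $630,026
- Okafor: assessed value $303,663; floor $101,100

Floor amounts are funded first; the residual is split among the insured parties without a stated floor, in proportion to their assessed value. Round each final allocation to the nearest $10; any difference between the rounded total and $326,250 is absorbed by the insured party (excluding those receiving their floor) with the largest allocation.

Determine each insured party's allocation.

Guaranteed amounts: Quinlan $48,400; Okafor $101,100. Remaining pool $176,750.
Remaining pool split over remaining assessed value 1,215,129: Sato 85,107.80 → $85,110; Chaudhri 91,642.20 → $91,640.

Quinlan: $48,400 | Sato: $85,110 | Chaudhri: $91,640 | Okafor: $101,100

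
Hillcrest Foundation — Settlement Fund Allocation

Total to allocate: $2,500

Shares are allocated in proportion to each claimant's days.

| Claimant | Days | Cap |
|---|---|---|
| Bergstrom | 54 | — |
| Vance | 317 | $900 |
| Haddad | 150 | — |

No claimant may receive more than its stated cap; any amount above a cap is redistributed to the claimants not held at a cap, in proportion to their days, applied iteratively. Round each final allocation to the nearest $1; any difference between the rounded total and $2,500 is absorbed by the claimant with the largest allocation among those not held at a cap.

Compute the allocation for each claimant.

Bergstrom: $424; Vance: $900; Haddad: $1,176

Combined days = 521.
Pro-rata shares before constraints: Bergstrom 259.12; Vance 1,521.11; Haddad 719.77.
Held at cap: Vance ($900); residual $1,600 reallocated over remaining days 204.
Shares after redistribution: Bergstrom 423.53 → $424; Haddad 1,176.47 → $1,176.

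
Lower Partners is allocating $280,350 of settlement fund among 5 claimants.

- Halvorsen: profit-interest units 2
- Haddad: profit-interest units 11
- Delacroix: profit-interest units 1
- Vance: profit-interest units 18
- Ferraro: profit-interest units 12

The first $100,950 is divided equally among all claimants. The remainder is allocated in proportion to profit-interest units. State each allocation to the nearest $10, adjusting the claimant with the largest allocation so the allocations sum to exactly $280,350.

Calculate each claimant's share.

Halvorsen: $28,340 · Haddad: $65,040 · Delacroix: $24,270 · Vance: $93,580 · Ferraro: $69,120

$100,950 shared equally gives $20,190 per claimant.
Remainder $179,400 by profit-interest units (total 44): Halvorsen 8,154.55 → $8,150; Haddad 44,850.00 → $44,850; Delacroix 4,077.27 → $4,080; Vance 73,390.91 → $73,390; Ferraro 48,927.27 → $48,930.
Totals: Halvorsen $20,190 + $8,150 = $28,340; Haddad $20,190 + $44,850 = $65,040; Delacroix $20,190 + $4,080 = $24,270; Vance $20,190 + $73,390 = $93,580; Ferraro $20,190 + $48,930 = $69,120.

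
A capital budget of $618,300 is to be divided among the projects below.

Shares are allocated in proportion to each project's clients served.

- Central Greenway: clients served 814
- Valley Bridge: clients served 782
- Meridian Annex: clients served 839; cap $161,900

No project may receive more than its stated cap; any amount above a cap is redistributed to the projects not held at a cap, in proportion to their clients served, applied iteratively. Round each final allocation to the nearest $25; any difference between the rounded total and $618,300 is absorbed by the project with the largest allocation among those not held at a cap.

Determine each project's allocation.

Total clients served = 2,435.
Pro-rata shares before constraints: Central Greenway 206,692.48; Valley Bridge 198,566.98; Meridian Annex 213,040.53.
Capped: Meridian Annex ($161,900); balance $456,400 reallocated over remaining clients served 1,596.
Remaining shares: Central Greenway 232,775.44 → $232,775; Valley Bridge 223,624.56 → $223,625.

Central Greenway: $232,775 | Valley Bridge: $223,625 | Meridian Annex: $161,900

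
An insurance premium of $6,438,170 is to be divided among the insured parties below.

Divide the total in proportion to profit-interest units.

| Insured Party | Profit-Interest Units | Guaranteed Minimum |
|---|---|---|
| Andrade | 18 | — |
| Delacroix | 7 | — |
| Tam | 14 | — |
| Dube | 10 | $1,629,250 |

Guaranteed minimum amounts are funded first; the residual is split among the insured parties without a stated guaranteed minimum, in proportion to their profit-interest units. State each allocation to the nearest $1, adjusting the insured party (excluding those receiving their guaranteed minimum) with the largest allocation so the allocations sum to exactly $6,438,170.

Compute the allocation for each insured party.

Andrade: $2,219,502 · Delacroix: $863,139 · Tam: $1,726,279 · Dube: $1,629,250

Guaranteed amounts: Dube $1,629,250. Residual $4,808,920.
Residual split over remaining profit-interest units 39: Andrade 2,219,501.54 → $2,219,502; Delacroix 863,139.49 → $863,139; Tam 1,726,278.97 → $1,726,279.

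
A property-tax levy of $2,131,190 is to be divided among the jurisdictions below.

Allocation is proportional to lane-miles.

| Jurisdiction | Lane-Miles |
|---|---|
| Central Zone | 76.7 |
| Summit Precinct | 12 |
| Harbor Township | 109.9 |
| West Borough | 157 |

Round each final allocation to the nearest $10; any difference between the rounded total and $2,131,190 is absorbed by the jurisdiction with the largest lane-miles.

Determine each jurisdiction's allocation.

Central Zone: $459,680; Summit Precinct: $71,920; Harbor Township: $658,660; West Borough: $940,930

Combined lane-miles = 355.6.
Proportional shares: Central Zone 76.7/355.6 × $2,131,190 = 459,680.18; Summit Precinct 12/355.6 × $2,131,190 = 71,918.67; Harbor Township 109.9/355.6 × $2,131,190 = 658,655.18; West Borough 157/355.6 × $2,131,190 = 940,935.97.
After rounding ($10): Central Zone $459,680; Summit Precinct $71,920; Harbor Township $658,660; West Borough $940,940. Sum = $2,131,200.
Difference $2,131,190 − $2,131,200 = −$10 applied to largest lane-miles (West Borough): West Borough becomes $940,930.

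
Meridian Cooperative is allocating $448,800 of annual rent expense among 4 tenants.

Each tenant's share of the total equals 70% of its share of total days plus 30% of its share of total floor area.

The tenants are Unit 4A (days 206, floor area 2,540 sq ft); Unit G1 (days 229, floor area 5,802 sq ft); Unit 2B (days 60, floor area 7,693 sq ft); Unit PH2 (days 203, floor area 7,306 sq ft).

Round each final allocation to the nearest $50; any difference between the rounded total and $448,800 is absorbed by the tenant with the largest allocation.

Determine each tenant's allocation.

Unit 4A: $107,350 · Unit G1: $136,550 · Unit 2B: $71,400 · Unit PH2: $133,500

Totals — days 698, floor area 23,341.
Combined weights (70% days + 30% floor area): Unit 4A 0.2392; Unit G1 0.3042; Unit 2B 0.1590; Unit PH2 0.2975.
Proportional shares: Unit 4A 107,369.42; Unit G1 136,537.89; Unit 2B 71,381.38; Unit PH2 133,511.31.
At nearest $50: Unit 4A $107,350; Unit G1 $136,550; Unit 2B $71,400; Unit PH2 $133,500. Sum = $448,800.
Rounded total matches; no reconciliation needed.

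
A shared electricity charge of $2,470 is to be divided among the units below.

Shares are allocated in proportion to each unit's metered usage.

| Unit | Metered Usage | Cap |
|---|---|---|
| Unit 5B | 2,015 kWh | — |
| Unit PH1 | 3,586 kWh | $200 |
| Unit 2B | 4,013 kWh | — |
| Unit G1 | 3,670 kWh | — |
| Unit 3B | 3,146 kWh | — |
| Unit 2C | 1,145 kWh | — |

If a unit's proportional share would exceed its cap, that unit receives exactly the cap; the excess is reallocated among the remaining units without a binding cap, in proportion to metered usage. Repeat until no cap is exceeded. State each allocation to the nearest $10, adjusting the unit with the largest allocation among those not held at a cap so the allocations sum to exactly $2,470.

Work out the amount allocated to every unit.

Total metered usage = 17,575.
Proportional shares (ignoring caps): Unit 5B 283.19; Unit PH1 503.98; Unit 2B 563.99; Unit G1 515.78; Unit 3B 442.14; Unit 2C 160.92.
Capped: Unit PH1 ($200); balance $2,270 reallocated over remaining metered usage 13,989.
Redistributed shares: Unit 5B 326.97 → $330; Unit 2B 651.19 → $650; Unit G1 595.53 → $600; Unit 3B 510.50 → $510; Unit 2C 185.80 → $190.
Rounding difference −$10 applied to Unit 2B → $640.

Unit 5B: $330 · Unit PH1: $200 · Unit 2B: $640 · Unit G1: $600 · Unit 3B: $510 · Unit 2C: $190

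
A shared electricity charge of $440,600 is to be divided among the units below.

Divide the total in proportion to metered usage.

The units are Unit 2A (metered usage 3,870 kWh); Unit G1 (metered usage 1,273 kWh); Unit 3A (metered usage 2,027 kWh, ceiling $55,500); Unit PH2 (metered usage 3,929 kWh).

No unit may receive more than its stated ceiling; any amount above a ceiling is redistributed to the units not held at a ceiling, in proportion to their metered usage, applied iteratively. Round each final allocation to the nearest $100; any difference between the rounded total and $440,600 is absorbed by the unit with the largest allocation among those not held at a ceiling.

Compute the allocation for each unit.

Total metered usage = 11,099.
Proportional shares (ignoring caps): Unit 2A 153,628.43; Unit G1 50,534.62; Unit 3A 80,466.37; Unit PH2 155,970.57.
Capped: Unit 3A ($55,500); residual $385,100 reallocated over remaining metered usage 9,072.
Shares after redistribution: Unit 2A 164,278.77 → $164,300; Unit G1 54,037.95 → $54,000; Unit PH2 166,783.28 → $166,800.

Unit 2A: $164,300 · Unit G1: $54,000 · Unit 3A: $55,500 · Unit PH2: $166,800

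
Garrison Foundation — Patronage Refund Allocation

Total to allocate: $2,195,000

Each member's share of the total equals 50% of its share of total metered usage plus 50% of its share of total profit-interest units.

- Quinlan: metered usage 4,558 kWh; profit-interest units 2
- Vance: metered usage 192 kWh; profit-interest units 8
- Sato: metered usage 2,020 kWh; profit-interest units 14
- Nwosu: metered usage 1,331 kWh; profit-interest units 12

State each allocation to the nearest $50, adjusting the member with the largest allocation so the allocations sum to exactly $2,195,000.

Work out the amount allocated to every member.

Quinlan: $678,500; Vance: $269,900; Sato: $700,450; Nwosu: $546,150

Totals — metered usage 8,101, profit-interest units 36.
Blended shares (50% metered usage + 50% profit-interest units): Quinlan 0.3091; Vance 0.1230; Sato 0.3191; Nwosu 0.2488.
Raw shares: Quinlan 678,476.85; Vance 269,900.49; Sato 700,469.30; Nwosu 546,153.36.
At nearest $50: Quinlan $678,500; Vance $269,900; Sato $700,450; Nwosu $546,150. Sum = $2,195,000.
Rounded total matches; no reconciliation needed.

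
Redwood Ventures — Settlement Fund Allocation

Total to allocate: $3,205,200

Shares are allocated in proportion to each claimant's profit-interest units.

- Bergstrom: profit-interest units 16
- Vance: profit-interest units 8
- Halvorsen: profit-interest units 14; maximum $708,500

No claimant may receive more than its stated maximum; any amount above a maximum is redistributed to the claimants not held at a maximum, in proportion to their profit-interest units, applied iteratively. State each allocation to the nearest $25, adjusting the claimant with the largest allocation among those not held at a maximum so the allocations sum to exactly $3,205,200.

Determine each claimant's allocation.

Total profit-interest units = 38.
Proportional shares (ignoring caps): Bergstrom 1,349,557.89; Vance 674,778.95; Halvorsen 1,180,863.16.
Capped: Halvorsen ($708,500); remaining pool $2,496,700 reallocated over remaining profit-interest units 24.
Remaining shares: Bergstrom 1,664,466.67 → $1,664,475; Vance 832,233.33 → $832,225.

Bergstrom: $1,664,475 · Vance: $832,225 · Halvorsen: $708,500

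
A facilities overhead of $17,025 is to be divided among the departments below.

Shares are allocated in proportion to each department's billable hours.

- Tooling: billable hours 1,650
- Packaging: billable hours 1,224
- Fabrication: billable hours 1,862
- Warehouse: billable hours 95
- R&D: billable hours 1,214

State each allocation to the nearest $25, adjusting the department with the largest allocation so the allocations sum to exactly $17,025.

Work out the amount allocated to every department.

Billable hours total: 6,045.
Pro-rata amounts: Tooling 1,650/6,045 × $17,025 = 4,647.02; Packaging 1,224/6,045 × $17,025 = 3,447.25; Fabrication 1,862/6,045 × $17,025 = 5,244.09; Warehouse 95/6,045 × $17,025 = 267.56; R&D 1,214/6,045 × $17,025 = 3,419.08.
At nearest $25: Tooling $4,650; Packaging $3,450; Fabrication $5,250; Warehouse $275; R&D $3,425. Sum = $17,050.
Difference $17,025 − $17,050 = −$25 applied to largest allocation (Fabrication): Fabrication becomes $5,225.

Tooling: $4,650 · Packaging: $3,450 · Fabrication: $5,225 · Warehouse: $275 · R&D: $3,425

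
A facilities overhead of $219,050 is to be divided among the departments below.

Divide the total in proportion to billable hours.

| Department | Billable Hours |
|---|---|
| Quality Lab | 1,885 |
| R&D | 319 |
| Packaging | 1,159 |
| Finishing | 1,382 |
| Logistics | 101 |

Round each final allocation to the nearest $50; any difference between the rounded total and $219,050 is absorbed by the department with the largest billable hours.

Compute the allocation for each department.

Sum of billable hours: 4,846.
Unrounded shares: Quality Lab 1,885/4,846 × $219,050 = 85,206.20; R&D 319/4,846 × $219,050 = 14,419.51; Packaging 1,159/4,846 × $219,050 = 52,389.38; Finishing 1,382/4,846 × $219,050 = 62,469.48; Logistics 101/4,846 × $219,050 = 4,565.43.
Rounded to nearest $50: Quality Lab $85,200; R&D $14,400; Packaging $52,400; Finishing $62,450; Logistics $4,550. Sum = $219,000.
Difference $219,050 − $219,000 = +$50 applied to largest billable hours (Quality Lab): Quality Lab becomes $85,250.

Quality Lab: $85,250; R&D: $14,400; Packaging: $52,400; Finishing: $62,450; Logistics: $4,550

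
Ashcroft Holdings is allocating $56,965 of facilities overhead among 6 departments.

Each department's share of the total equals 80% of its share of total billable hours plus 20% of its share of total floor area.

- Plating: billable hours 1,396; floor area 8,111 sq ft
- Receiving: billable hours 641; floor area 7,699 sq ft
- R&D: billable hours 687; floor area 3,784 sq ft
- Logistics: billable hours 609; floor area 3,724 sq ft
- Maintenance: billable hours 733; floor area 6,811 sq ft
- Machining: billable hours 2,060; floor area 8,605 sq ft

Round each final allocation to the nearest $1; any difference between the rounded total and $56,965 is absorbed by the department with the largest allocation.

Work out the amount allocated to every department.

Plating: $12,771; Receiving: $7,033; R&D: $6,224; Logistics: $5,626; Maintenance: $7,456; Machining: $17,855

Totals — billable hours 6,126, floor area 38,734.
Combined weights (80% billable hours + 20% floor area): Plating 0.2242; Receiving 0.1235; R&D 0.1093; Logistics 0.0988; Maintenance 0.1309; Machining 0.3134.
Proportional shares: Plating 12,770.72; Receiving 7,033.01; R&D 6,223.67; Logistics 5,625.78; Maintenance 7,456.22; Machining 17,855.60.
At nearest $1: Plating $12,771; Receiving $7,033; R&D $6,224; Logistics $5,626; Maintenance $7,456; Machining $17,856. Sum = $56,966.
Difference $56,965 − $56,966 = −$1 applied to largest allocation (Machining): Machining becomes $17,855.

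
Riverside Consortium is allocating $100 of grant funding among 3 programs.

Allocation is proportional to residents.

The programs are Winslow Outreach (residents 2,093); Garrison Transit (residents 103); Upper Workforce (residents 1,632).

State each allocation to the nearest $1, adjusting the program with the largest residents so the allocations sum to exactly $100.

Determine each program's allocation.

Combined residents = 3,828.
Unrounded shares: Winslow Outreach 2,093/3,828 × $100 = 54.68; Garrison Transit 103/3,828 × $100 = 2.69; Upper Workforce 1,632/3,828 × $100 = 42.63.
After rounding ($1): Winslow Outreach $55; Garrison Transit $3; Upper Workforce $43. Sum = $101.
Difference $100 − $101 = −$1 applied to largest residents (Winslow Outreach): Winslow Outreach becomes $54.

Winslow Outreach: $54; Garrison Transit: $3; Upper Workforce: $43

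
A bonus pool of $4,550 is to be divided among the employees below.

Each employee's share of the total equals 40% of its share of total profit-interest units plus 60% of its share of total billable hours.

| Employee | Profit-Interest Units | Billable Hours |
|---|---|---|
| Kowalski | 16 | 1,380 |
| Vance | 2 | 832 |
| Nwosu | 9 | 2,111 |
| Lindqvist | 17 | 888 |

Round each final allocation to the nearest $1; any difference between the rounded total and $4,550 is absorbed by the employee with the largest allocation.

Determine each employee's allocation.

Profit-interest units total 44; billable hours total 5,211.
Blended shares (40% profit-interest units + 60% billable hours): Kowalski 0.3043; Vance 0.1140; Nwosu 0.3249; Lindqvist 0.2568.
Unrounded shares: Kowalski 1,384.79; Vance 518.61; Nwosu 1,478.21; Lindqvist 1,168.40.
After rounding ($1): Kowalski $1,385; Vance $519; Nwosu $1,478; Lindqvist $1,168. Sum = $4,550.
No rounding difference to absorb.

Kowalski: $1,385; Vance: $519; Nwosu: $1,478; Lindqvist: $1,168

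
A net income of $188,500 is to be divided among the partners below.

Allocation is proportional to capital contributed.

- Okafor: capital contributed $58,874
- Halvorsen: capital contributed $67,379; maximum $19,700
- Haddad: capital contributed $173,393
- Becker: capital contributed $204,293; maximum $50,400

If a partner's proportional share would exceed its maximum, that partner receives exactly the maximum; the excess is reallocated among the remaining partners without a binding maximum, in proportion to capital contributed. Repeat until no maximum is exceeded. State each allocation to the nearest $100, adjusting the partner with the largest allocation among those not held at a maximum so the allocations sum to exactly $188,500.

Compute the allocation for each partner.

Okafor: $30,000 | Halvorsen: $19,700 | Haddad: $88,400 | Becker: $50,400

Combined capital contributed = 503,939.
Unconstrained shares: Okafor 22,022.01; Halvorsen 25,203.33; Haddad 64,858.21; Becker 76,416.45.
Held at cap: Halvorsen ($19,700), Becker ($50,400); balance $118,400 reallocated over remaining capital contributed 232,267.
Redistributed shares: Okafor 30,011.50 → $30,000; Haddad 88,388.50 → $88,400.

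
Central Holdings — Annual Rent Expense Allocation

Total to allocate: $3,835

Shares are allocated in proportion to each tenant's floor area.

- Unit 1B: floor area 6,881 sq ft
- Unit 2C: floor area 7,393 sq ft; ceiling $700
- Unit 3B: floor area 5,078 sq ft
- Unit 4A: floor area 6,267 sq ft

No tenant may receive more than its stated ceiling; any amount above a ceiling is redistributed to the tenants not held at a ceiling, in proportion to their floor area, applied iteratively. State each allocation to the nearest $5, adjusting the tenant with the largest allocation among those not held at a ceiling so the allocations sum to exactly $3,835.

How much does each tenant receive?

Combined floor area = 25,619.
Pro-rata shares before constraints: Unit 1B 1,030.04; Unit 2C 1,106.68; Unit 3B 760.14; Unit 4A 938.13.
Cap binds for Unit 2C ($700); remaining pool $3,135 reallocated over remaining floor area 18,226.
Remaining shares: Unit 1B 1,183.58 → $1,185; Unit 3B 873.45 → $875; Unit 4A 1,077.97 → $1,080.
Rounding difference −$5 applied to Unit 1B → $1,180.

Unit 1B: $1,180 · Unit 2C: $700 · Unit 3B: $875 · Unit 4A: $1,080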